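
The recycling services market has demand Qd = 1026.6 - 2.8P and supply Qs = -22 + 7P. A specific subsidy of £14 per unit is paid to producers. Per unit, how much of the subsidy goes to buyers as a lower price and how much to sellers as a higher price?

Pre-subsidy: 1026.6 - 2.8P = -22 + 7P gives P* = 107, Q* = 727.
With the subsidy, sellers receive Ps = Pb + 14 for each unit, where Pb is the price buyers pay.
Supply in terms of Pb becomes Qs = -22 + 7(Pb + 14) = 76 + 7Pb. Setting this equal to demand: 1026.6 - 2.8Pb = 76 + 7Pb, so Pb = 97.
Sellers receive Ps = 97 + 14 = 111; Q' = 1026.6 − 2.8·97 = 755.
Buyers' price falls by P* − Pb = 107 − 97 = 10; sellers' price rises by Ps − P* = 111 − 107 = 4.

Buyers gain £10 per unit; sellers gain £4 per unit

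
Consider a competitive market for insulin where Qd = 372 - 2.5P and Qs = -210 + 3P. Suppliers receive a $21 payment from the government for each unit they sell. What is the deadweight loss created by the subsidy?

Deadweight loss = 6615/22

Pre-subsidy: 372 - 2.5P = -210 + 3P gives P* = 1164/11, Q* = 1182/11.
With the subsidy, sellers receive Ps = Pb + 21 for each unit, where Pb is the price buyers pay.
Supply in terms of Pb becomes Qs = -210 + 3(Pb + 21) = -147 + 3Pb. Setting this equal to demand: 372 - 2.5Pb = -147 + 3Pb, so Pb = 1038/11.
Sellers receive Ps = 1038/11 + 21 = 1269/11; Q' = 372 − 2.5·(1038/11) = 1497/11.
The subsidy expands output by 1497/11 − 1182/11 = 315/11 past the efficient level; on those units the gap between marginal cost and willingness to pay runs from 0 up to 21.
DWL = ½ × 21 × 315/11 = 6615/22.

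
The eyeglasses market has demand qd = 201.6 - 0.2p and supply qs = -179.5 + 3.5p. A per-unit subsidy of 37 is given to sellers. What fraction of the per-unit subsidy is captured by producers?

Producer share = 2/37

Pre-subsidy: 201.6 - 0.2p = -179.5 + 3.5p gives p* = 103, q* = 181.
With the subsidy, sellers receive ps = pb + 37 for each unit, where pb is the price buyers pay.
Supply in terms of pb becomes qs = -179.5 + 3.5(pb + 37) = -50 + 3.5pb. Setting this equal to demand: 201.6 - 0.2pb = -50 + 3.5pb, so pb = 68.
Sellers receive ps = 68 + 37 = 105; q' = 201.6 − 0.2·68 = 188.
Buyers' price falls by p* − pb = 103 − 68 = 35; sellers' price rises by ps − p* = 105 − 103 = 2.
So producers capture 2/37 = 2/37 of each unit of subsidy.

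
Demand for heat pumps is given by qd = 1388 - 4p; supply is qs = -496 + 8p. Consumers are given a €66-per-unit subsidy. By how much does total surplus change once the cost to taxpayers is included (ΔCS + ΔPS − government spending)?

Pre-subsidy: 1388 - 4p = -496 + 8p gives p* = 157, q* = 760.
With the rebate, buyers effectively pay pb = ps − 66, where ps is the price sellers receive.
Demand in terms of ps becomes qd = 1388 − 4(ps − 66) = 1652 - 4ps. Setting this equal to supply: 1652 - 4ps = -496 + 8ps, so ps = 179.
Buyers pay pb = 179 − 66 = 113; q' = -496 + 8·179 = 936.
ΔCS = ½(760 + 936)(157 − 113) = 37312; ΔPS = ½(760 + 936)(179 − 157) = 18656.
Government spending = 66 × 936 = 61776.
Net change = 37312 + 18656 − 61776 = -5808. The loss equals the DWL triangle ½·66·176.

Net change in total surplus = -€5808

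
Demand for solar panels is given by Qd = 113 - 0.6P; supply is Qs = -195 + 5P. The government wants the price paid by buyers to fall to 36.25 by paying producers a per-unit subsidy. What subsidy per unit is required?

At a buyer price of 36.25, quantity demanded is 113 − 0.6·36.25 = 91.25.
Sellers supply 91.25 only when they receive Ps with -195 + 5·Ps = 91.25, i.e. Ps = 57.25.
s = Ps − Pb = 57.25 − 36.25 = 21.

Required subsidy s = 21 per unit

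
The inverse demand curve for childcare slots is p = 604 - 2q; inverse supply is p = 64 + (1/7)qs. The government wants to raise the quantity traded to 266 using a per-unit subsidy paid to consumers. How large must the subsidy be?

At q = 266, from the demand curve buyers pay pb = 604 − 2·266 = 72; from the supply curve sellers need ps = 64 + (1/7)·266 = 102.
The subsidy must fill the gap: s = ps − pb = 102 − 72 = 30.

Required subsidy s = 30 per unit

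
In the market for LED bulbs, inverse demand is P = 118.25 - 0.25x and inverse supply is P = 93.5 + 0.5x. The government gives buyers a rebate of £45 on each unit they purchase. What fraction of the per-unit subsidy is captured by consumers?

Pre-subsidy: 118.25 - 0.25x = 93.5 + 0.5x gives x* = 33 and P* = 110.
With the rebate, buyers effectively pay Pb = Ps − 45, where Ps is the price sellers receive.
On the curves, Pb = 118.25 - 0.25x and Ps = 93.5 + 0.5x; the wedge Ps − Pb = 45 gives 93.5 + 0.5x − (118.25 - 0.25x) = 45, so x' = 93.
Then Pb = 118.25 − 0.25·93 = 95 and Ps = 93.5 + 0.5·93 = 140.
Buyers' price falls by P* − Pb = 110 − 95 = 15; sellers' price rises by Ps − P* = 140 − 110 = 30.
So consumers capture 15/45 = 1/3 of each unit of subsidy.

Consumer share = 1/3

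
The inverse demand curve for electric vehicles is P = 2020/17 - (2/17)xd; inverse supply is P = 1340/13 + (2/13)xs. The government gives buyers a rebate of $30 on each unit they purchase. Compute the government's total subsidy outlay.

Pre-subsidy: 2020/17 - (2/17)x = 1340/13 + (2/13)x gives x* = 58 and P* = 112.
With the rebate, buyers effectively pay Pb = Ps − 30, where Ps is the price sellers receive.
On the curves, Pb = 2020/17 - (2/17)x and Ps = 1340/13 + (2/13)x; the wedge Ps − Pb = 30 gives 1340/13 + (2/13)x − (2020/17 - (2/17)x) = 30, so x' = 168.5.
Then Pb = 2020/17 − (2/17)·168.5 = 99 and Ps = 1340/13 + (2/13)·168.5 = 129.
Government outlay = subsidy × quantity = 30 × 168.5 = 5055.

Government cost = $5055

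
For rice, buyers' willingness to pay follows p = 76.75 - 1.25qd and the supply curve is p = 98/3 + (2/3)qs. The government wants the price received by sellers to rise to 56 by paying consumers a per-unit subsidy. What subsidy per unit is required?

At a seller price of 56, quantity supplied is -49 + 1.5·56 = 35.
Buyers absorb 35 only when they pay pb = 76.75 − 1.25·35 = 33.
s = ps − pb = 56 − 33 = 23.

Required subsidy s = 23 per unit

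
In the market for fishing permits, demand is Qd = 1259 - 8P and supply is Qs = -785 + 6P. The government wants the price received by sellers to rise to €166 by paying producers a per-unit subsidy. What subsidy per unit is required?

Required subsidy s = €35 per unit

At a seller price of 166, quantity supplied is -785 + 6·166 = 211.
Buyers absorb 211 only when they pay Pb with 1259 − 8·Pb = 211, i.e. Pb = 131.
s = Ps − Pb = 166 − 131 = 35.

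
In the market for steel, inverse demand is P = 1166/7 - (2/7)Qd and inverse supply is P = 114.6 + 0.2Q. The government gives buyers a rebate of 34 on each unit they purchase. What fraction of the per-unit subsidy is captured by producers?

Pre-subsidy: 1166/7 - (2/7)Q = 114.6 + 0.2Q gives Q* = 107 and P* = 136.
With the rebate, buyers effectively pay Pb = Ps − 34, where Ps is the price sellers receive.
On the curves, Pb = 1166/7 - (2/7)Q and Ps = 114.6 + 0.2Q; the wedge Ps − Pb = 34 gives 114.6 + 0.2Q − (1166/7 - (2/7)Q) = 34, so Q' = 177.
Then Pb = 1166/7 − (2/7)·177 = 116 and Ps = 114.6 + 0.2·177 = 150.
Buyers' price falls by P* − Pb = 136 − 116 = 20; sellers' price rises by Ps − P* = 150 − 136 = 14.
So producers capture 14/34 = 7/17 of each unit of subsidy.

Producer share = 7/17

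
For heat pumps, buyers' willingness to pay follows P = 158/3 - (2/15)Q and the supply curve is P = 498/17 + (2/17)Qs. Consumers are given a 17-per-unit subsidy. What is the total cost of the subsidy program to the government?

Pre-subsidy: 158/3 - (2/15)Q = 498/17 + (2/17)Q gives Q* = 93.125 and P* = 40.25.
With the rebate, buyers effectively pay Pb = Ps − 17, where Ps is the price sellers receive.
On the curves, Pb = 158/3 - (2/15)Q and Ps = 498/17 + (2/17)Q; the wedge Ps − Pb = 17 gives 498/17 + (2/17)Q − (158/3 - (2/15)Q) = 17, so Q' = 160.859375.
Then Pb = 158/3 − (2/15)·160.859375 = 31.21875 and Ps = 498/17 + (2/17)·160.859375 = 48.21875.
Government outlay = subsidy × quantity = 17 × 160.859375 = 2734.609375.

Government cost = 2734.609375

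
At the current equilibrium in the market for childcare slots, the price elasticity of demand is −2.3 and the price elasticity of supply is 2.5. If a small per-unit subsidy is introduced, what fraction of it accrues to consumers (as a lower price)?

Consumer share = 25/48

For a small subsidy around the equilibrium, the benefit split depends on the relative slopes, which at a point are proportional to the elasticities.
Buyer share = εs/(εs + |εd|) = 2.5/(2.5 + 2.3) = 25/48; seller share = |εd|/(εs + |εd|) = 23/48.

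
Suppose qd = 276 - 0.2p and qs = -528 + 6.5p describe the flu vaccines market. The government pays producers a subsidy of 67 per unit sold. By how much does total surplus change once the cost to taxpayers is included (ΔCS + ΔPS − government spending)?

Net change in total surplus = -435.5

Pre-subsidy: 276 - 0.2p = -528 + 6.5p gives p* = 120, q* = 252.
With the subsidy, sellers receive ps = pb + 67 for each unit, where pb is the price buyers pay.
Supply in terms of pb becomes qs = -528 + 6.5(pb + 67) = -92.5 + 6.5pb. Setting this equal to demand: 276 - 0.2pb = -92.5 + 6.5pb, so pb = 55.
Sellers receive ps = 55 + 67 = 122; q' = 276 − 0.2·55 = 265.
ΔCS = ½(252 + 265)(120 − 55) = 16802.5; ΔPS = ½(252 + 265)(122 − 120) = 517.
Government spending = 67 × 265 = 17755.
Net change = 16802.5 + 517 − 17755 = -435.5. The loss equals the DWL triangle ½·67·13.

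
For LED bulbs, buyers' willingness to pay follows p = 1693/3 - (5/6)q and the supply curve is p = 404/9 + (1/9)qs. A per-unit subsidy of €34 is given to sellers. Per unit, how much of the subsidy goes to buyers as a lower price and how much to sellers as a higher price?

Pre-subsidy: 1693/3 - (5/6)q = 404/9 + (1/9)q gives q* = 550 and p* = 106.
With the subsidy, sellers receive ps = pb + 34 for each unit, where pb is the price buyers pay.
On the curves, pb = 1693/3 - (5/6)q and ps = 404/9 + (1/9)q; the wedge ps − pb = 34 gives 404/9 + (1/9)q − (1693/3 - (5/6)q) = 34, so q' = 586.
Then pb = 1693/3 − (5/6)·586 = 76 and ps = 404/9 + (1/9)·586 = 110.
Buyers' price falls by p* − pb = 106 − 76 = 30; sellers' price rises by ps − p* = 110 − 106 = 4.

Buyers gain €30 per unit; sellers gain €4 per unit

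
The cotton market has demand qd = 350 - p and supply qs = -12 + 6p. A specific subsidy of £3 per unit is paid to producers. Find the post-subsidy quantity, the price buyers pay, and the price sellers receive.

Pre-subsidy: 350 - p = -12 + 6p gives p* = 362/7, q* = 2088/7.
With the subsidy, sellers receive ps = pb + 3 for each unit, where pb is the price buyers pay.
Supply in terms of pb becomes qs = -12 + 6(pb + 3) = 6 + 6pb. Setting this equal to demand: 350 - pb = 6 + 6pb, so pb = 344/7.
Sellers receive ps = 344/7 + 3 = 365/7; q' = 350 − 1·(344/7) = 2106/7.

q' = 2106/7; buyers pay 344/7; sellers receive 365/7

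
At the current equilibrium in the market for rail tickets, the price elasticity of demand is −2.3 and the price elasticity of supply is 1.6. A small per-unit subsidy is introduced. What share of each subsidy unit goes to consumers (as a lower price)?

For a small subsidy around the equilibrium, the benefit split depends on the relative slopes, which at a point are proportional to the elasticities.
Buyer share = εs/(εs + |εd|) = 1.6/(1.6 + 2.3) = 16/39; seller share = |εd|/(εs + |εd|) = 23/39.

Consumer share = 16/39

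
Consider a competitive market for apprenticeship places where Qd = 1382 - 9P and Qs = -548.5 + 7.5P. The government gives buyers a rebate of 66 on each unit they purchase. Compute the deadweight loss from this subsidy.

Deadweight loss = 8910

Pre-subsidy: 1382 - 9P = -548.5 + 7.5P gives P* = 117, Q* = 329.
With the rebate, buyers effectively pay Pb = Ps − 66, where Ps is the price sellers receive.
Demand in terms of Ps becomes Qd = 1382 − 9(Ps − 66) = 1976 - 9Ps. Setting this equal to supply: 1976 - 9Ps = -548.5 + 7.5Ps, so Ps = 153.
Buyers pay Pb = 153 − 66 = 87; Q' = -548.5 + 7.5·153 = 599.
The subsidy expands output by 599 − 329 = 270 past the efficient level; on those units the gap between marginal cost and willingness to pay runs from 0 up to 66.
DWL = ½ × 66 × 270 = 8910.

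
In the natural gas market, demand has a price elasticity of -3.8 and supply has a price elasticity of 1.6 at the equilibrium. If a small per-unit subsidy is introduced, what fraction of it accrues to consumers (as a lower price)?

Consumer share = 8/27

For a small subsidy around the equilibrium, the benefit split depends on the relative slopes, which at a point are proportional to the elasticities.
Buyer share = εs/(εs + |εd|) = 1.6/(1.6 + 3.8) = 8/27; seller share = |εd|/(εs + |εd|) = 19/27.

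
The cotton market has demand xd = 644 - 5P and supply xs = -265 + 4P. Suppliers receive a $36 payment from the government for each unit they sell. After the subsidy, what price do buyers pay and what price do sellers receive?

Pre-subsidy: 644 - 5P = -265 + 4P gives P* = 101, x* = 139.
With the subsidy, sellers receive Ps = Pb + 36 for each unit, where Pb is the price buyers pay.
Supply in terms of Pb becomes xs = -265 + 4(Pb + 36) = -121 + 4Pb. Setting this equal to demand: 644 - 5Pb = -121 + 4Pb, so Pb = 85.
Sellers receive Ps = 85 + 36 = 121; x' = 644 − 5·85 = 219.

Buyers pay $85; sellers receive $121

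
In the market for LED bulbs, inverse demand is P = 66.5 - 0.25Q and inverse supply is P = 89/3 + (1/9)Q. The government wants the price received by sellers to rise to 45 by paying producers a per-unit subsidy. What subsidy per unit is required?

Required subsidy s = 13 per unit

At a seller price of 45, quantity supplied is -267 + 9·45 = 138.
Buyers absorb 138 only when they pay Pb = 66.5 − 0.25·138 = 32.
s = Ps − Pb = 45 − 32 = 13.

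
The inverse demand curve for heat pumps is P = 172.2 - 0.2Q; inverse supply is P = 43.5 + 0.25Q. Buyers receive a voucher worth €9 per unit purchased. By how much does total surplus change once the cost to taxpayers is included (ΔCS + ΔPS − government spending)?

Net change in total surplus = -€90

Pre-subsidy: 172.2 - 0.2Q = 43.5 + 0.25Q gives Q* = 286 and P* = 115.
With the rebate, buyers effectively pay Pb = Ps − 9, where Ps is the price sellers receive.
On the curves, Pb = 172.2 - 0.2Q and Ps = 43.5 + 0.25Q; the wedge Ps − Pb = 9 gives 43.5 + 0.25Q − (172.2 - 0.2Q) = 9, so Q' = 306.
Then Pb = 172.2 − 0.2·306 = 111 and Ps = 43.5 + 0.25·306 = 120.
ΔCS = ½(286 + 306)(115 − 111) = 1184; ΔPS = ½(286 + 306)(120 − 115) = 1480.
Government spending = 9 × 306 = 2754.
Net change = 1184 + 1480 − 2754 = -90. The loss equals the DWL triangle ½·9·20.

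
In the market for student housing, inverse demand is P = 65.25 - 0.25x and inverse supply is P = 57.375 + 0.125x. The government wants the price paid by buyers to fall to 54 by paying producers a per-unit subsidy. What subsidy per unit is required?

At a buyer price of 54, quantity demanded is 261 − 4·54 = 45.
Sellers supply 45 only when they receive Ps = 57.375 + 0.125·45 = 63.
s = Ps − Pb = 63 − 54 = 9.

Required subsidy s = 9 per unit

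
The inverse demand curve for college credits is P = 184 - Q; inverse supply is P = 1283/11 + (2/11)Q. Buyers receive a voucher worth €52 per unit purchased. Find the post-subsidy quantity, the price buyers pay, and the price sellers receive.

Q' = 101; buyers pay €83; sellers receive €135

Pre-subsidy: 184 - Q = 1283/11 + (2/11)Q gives Q* = 57 and P* = 127.
With the rebate, buyers effectively pay Pb = Ps − 52, where Ps is the price sellers receive.
On the curves, Pb = 184 - Q and Ps = 1283/11 + (2/11)Q; the wedge Ps − Pb = 52 gives 1283/11 + (2/11)Q − (184 - Q) = 52, so Q' = 101.
Then Pb = 184 − 1·101 = 83 and Ps = 1283/11 + (2/11)·101 = 135.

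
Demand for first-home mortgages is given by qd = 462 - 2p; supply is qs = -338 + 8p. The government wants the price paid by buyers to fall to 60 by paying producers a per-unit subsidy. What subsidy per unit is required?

At a buyer price of 60, quantity demanded is 462 − 2·60 = 342.
Sellers supply 342 only when they receive ps with -338 + 8·ps = 342, i.e. ps = 85.
s = ps − pb = 85 − 60 = 25.

Required subsidy s = 25 per unit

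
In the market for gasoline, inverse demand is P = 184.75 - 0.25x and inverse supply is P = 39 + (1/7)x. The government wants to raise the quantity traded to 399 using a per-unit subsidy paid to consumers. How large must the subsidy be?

Required subsidy s = 11 per unit

At x = 399, from the demand curve buyers pay Pb = 184.75 − 0.25·399 = 85; from the supply curve sellers need Ps = 39 + (1/7)·399 = 96.
The subsidy must fill the gap: s = Ps − Pb = 96 − 85 = 11.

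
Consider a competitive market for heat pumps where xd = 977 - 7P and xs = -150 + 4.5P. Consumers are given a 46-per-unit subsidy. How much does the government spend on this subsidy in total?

Government cost = 19182

Pre-subsidy: 977 - 7P = -150 + 4.5P gives P* = 98, x* = 291.
With the rebate, buyers effectively pay Pb = Ps − 46, where Ps is the price sellers receive.
Demand in terms of Ps becomes xd = 977 − 7(Ps − 46) = 1299 - 7Ps. Setting this equal to supply: 1299 - 7Ps = -150 + 4.5Ps, so Ps = 126.
Buyers pay Pb = 126 − 46 = 80; x' = -150 + 4.5·126 = 417.
Government outlay = subsidy × quantity = 46 × 417 = 19182.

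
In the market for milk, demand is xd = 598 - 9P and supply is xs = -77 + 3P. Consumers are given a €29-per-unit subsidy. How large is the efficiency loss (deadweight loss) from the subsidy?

Deadweight loss = €946.125

Pre-subsidy: 598 - 9P = -77 + 3P gives P* = 56.25, x* = 91.75.
With the rebate, buyers effectively pay Pb = Ps − 29, where Ps is the price sellers receive.
Demand in terms of Ps becomes xd = 598 − 9(Ps − 29) = 859 - 9Ps. Setting this equal to supply: 859 - 9Ps = -77 + 3Ps, so Ps = 78.
Buyers pay Pb = 78 − 29 = 49; x' = -77 + 3·78 = 157.
The subsidy expands output by 157 − 91.75 = 65.25 past the efficient level; on those units the gap between marginal cost and willingness to pay runs from 0 up to 29.
DWL = ½ × 29 × 65.25 = 946.125.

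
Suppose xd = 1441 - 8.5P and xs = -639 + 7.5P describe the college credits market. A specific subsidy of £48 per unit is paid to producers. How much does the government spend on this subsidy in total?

Government cost = £25308

Pre-subsidy: 1441 - 8.5P = -639 + 7.5P gives P* = 130, x* = 336.
With the subsidy, sellers receive Ps = Pb + 48 for each unit, where Pb is the price buyers pay.
Supply in terms of Pb becomes xs = -639 + 7.5(Pb + 48) = -279 + 7.5Pb. Setting this equal to demand: 1441 - 8.5Pb = -279 + 7.5Pb, so Pb = 107.5.
Sellers receive Ps = 107.5 + 48 = 155.5; x' = 1441 − 8.5·107.5 = 527.25.
Government outlay = subsidy × quantity = 48 × 527.25 = 25308.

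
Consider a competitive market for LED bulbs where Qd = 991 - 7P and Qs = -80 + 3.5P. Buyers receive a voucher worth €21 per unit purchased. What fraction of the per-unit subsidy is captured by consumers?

Pre-subsidy: 991 - 7P = -80 + 3.5P gives P* = 102, Q* = 277.
With the rebate, buyers effectively pay Pb = Ps − 21, where Ps is the price sellers receive.
Demand in terms of Ps becomes Qd = 991 − 7(Ps − 21) = 1138 - 7Ps. Setting this equal to supply: 1138 - 7Ps = -80 + 3.5Ps, so Ps = 116.
Buyers pay Pb = 116 − 21 = 95; Q' = -80 + 3.5·116 = 326.
Buyers' price falls by P* − Pb = 102 − 95 = 7; sellers' price rises by Ps − P* = 116 − 102 = 14.
So consumers capture 7/21 = 1/3 of each unit of subsidy.

Consumer share = 1/3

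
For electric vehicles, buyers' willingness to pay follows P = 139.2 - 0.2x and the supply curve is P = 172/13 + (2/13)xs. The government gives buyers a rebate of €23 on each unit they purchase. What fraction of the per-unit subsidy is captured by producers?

Producer share = 10/23

Pre-subsidy: 139.2 - 0.2x = 172/13 + (2/13)x gives x* = 356 and P* = 68.
With the rebate, buyers effectively pay Pb = Ps − 23, where Ps is the price sellers receive.
On the curves, Pb = 139.2 - 0.2x and Ps = 172/13 + (2/13)x; the wedge Ps − Pb = 23 gives 172/13 + (2/13)x − (139.2 - 0.2x) = 23, so x' = 421.
Then Pb = 139.2 − 0.2·421 = 55 and Ps = 172/13 + (2/13)·421 = 78.
Buyers' price falls by P* − Pb = 68 − 55 = 13; sellers' price rises by Ps − P* = 78 − 68 = 10.
So producers capture 10/23 = 10/23 of each unit of subsidy.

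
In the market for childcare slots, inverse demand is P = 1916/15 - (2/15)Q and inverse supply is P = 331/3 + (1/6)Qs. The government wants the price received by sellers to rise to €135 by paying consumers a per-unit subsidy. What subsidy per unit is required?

At a seller price of 135, quantity supplied is -662 + 6·135 = 148.
Buyers absorb 148 only when they pay Pb = 1916/15 − (2/15)·148 = 108.
s = Ps − Pb = 135 − 108 = 27.

Required subsidy s = €27 per unit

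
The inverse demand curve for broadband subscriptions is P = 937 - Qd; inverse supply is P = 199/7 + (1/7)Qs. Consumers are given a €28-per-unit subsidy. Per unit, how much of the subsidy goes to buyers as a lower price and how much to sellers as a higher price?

Pre-subsidy: 937 - Q = 199/7 + (1/7)Q gives Q* = 795 and P* = 142.
With the rebate, buyers effectively pay Pb = Ps − 28, where Ps is the price sellers receive.
On the curves, Pb = 937 - Q and Ps = 199/7 + (1/7)Q; the wedge Ps − Pb = 28 gives 199/7 + (1/7)Q − (937 - Q) = 28, so Q' = 819.5.
Then Pb = 937 − 1·819.5 = 117.5 and Ps = 199/7 + (1/7)·819.5 = 145.5.
Buyers' price falls by P* − Pb = 142 − 117.5 = 24.5; sellers' price rises by Ps − P* = 145.5 − 142 = 3.5.

Buyers gain €24.5 per unit; sellers gain €3.5 per unit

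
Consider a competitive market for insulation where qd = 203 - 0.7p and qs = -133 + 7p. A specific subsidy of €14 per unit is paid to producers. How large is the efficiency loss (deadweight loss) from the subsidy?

Deadweight loss = 686/11

Pre-subsidy: 203 - 0.7p = -133 + 7p gives p* = 480/11, q* = 1897/11.
With the subsidy, sellers receive ps = pb + 14 for each unit, where pb is the price buyers pay.
Supply in terms of pb becomes qs = -133 + 7(pb + 14) = -35 + 7pb. Setting this equal to demand: 203 - 0.7pb = -35 + 7pb, so pb = 340/11.
Sellers receive ps = 340/11 + 14 = 494/11; q' = 203 − 0.7·(340/11) = 1995/11.
The subsidy expands output by 1995/11 − 1897/11 = 98/11 past the efficient level; on those units the gap between marginal cost and willingness to pay runs from 0 up to 14.
DWL = ½ × 14 × 98/11 = 686/11.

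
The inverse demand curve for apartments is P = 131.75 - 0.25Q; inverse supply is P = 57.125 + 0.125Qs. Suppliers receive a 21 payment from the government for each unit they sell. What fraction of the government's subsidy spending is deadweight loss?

DWL / government spending = 28/255

Pre-subsidy: 131.75 - 0.25Q = 57.125 + 0.125Q gives Q* = 199 and P* = 82.
With the subsidy, sellers receive Ps = Pb + 21 for each unit, where Pb is the price buyers pay.
On the curves, Pb = 131.75 - 0.25Q and Ps = 57.125 + 0.125Q; the wedge Ps − Pb = 21 gives 57.125 + 0.125Q − (131.75 - 0.25Q) = 21, so Q' = 255.
Then Pb = 131.75 − 0.25·255 = 68 and Ps = 57.125 + 0.125·255 = 89.
ΔCS = ½(199 + 255)(82 − 68) = 3178; ΔPS = ½(199 + 255)(89 − 82) = 1589.
Government spending = 21 × 255 = 5355.
DWL = ½ × 21 × (255 − 199) = 588; fraction = 588 / 5355 = 28/255.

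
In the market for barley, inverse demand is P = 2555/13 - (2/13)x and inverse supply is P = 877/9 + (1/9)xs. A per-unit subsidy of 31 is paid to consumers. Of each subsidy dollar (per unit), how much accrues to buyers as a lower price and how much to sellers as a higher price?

Buyers gain 18 per unit; sellers gain 13 per unit

Pre-subsidy: 2555/13 - (2/13)x = 877/9 + (1/9)x gives x* = 374 and P* = 139.
With the rebate, buyers effectively pay Pb = Ps − 31, where Ps is the price sellers receive.
On the curves, Pb = 2555/13 - (2/13)x and Ps = 877/9 + (1/9)x; the wedge Ps − Pb = 31 gives 877/9 + (1/9)x − (2555/13 - (2/13)x) = 31, so x' = 491.
Then Pb = 2555/13 − (2/13)·491 = 121 and Ps = 877/9 + (1/9)·491 = 152.
Buyers' price falls by P* − Pb = 139 − 121 = 18; sellers' price rises by Ps − P* = 152 − 139 = 13.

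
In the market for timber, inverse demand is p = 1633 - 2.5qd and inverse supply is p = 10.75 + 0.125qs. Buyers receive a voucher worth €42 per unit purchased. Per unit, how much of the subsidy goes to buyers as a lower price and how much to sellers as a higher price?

Pre-subsidy: 1633 - 2.5q = 10.75 + 0.125q gives q* = 618 and p* = 88.
With the rebate, buyers effectively pay pb = ps − 42, where ps is the price sellers receive.
On the curves, pb = 1633 - 2.5q and ps = 10.75 + 0.125q; the wedge ps − pb = 42 gives 10.75 + 0.125q − (1633 - 2.5q) = 42, so q' = 634.
Then pb = 1633 − 2.5·634 = 48 and ps = 10.75 + 0.125·634 = 90.
Buyers' price falls by p* − pb = 88 − 48 = 40; sellers' price rises by ps − p* = 90 − 88 = 2.

Buyers gain €40 per unit; sellers gain €2 per unit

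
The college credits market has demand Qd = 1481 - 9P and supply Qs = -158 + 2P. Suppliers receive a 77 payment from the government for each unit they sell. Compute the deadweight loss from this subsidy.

Pre-subsidy: 1481 - 9P = -158 + 2P gives P* = 149, Q* = 140.
With the subsidy, sellers receive Ps = Pb + 77 for each unit, where Pb is the price buyers pay.
Supply in terms of Pb becomes Qs = -158 + 2(Pb + 77) = -4 + 2Pb. Setting this equal to demand: 1481 - 9Pb = -4 + 2Pb, so Pb = 135.
Sellers receive Ps = 135 + 77 = 212; Q' = 1481 − 9·135 = 266.
The subsidy expands output by 266 − 140 = 126 past the efficient level; on those units the gap between marginal cost and willingness to pay runs from 0 up to 77.
DWL = ½ × 77 × 126 = 4851.

Deadweight loss = 4851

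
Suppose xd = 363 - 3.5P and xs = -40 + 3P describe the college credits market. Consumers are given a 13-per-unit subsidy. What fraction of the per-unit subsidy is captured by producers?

Pre-subsidy: 363 - 3.5P = -40 + 3P gives P* = 62, x* = 146.
With the rebate, buyers effectively pay Pb = Ps − 13, where Ps is the price sellers receive.
Demand in terms of Ps becomes xd = 363 − 3.5(Ps − 13) = 408.5 - 3.5Ps. Setting this equal to supply: 408.5 - 3.5Ps = -40 + 3Ps, so Ps = 69.
Buyers pay Pb = 69 − 13 = 56; x' = -40 + 3·69 = 167.
Buyers' price falls by P* − Pb = 62 − 56 = 6; sellers' price rises by Ps − P* = 69 − 62 = 7.
So producers capture 7/13 = 7/13 of each unit of subsidy.

Producer share = 7/13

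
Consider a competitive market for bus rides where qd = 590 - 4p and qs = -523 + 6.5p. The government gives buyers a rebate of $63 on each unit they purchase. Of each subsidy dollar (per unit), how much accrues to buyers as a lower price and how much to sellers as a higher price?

Pre-subsidy: 590 - 4p = -523 + 6.5p gives p* = 106, q* = 166.
With the rebate, buyers effectively pay pb = ps − 63, where ps is the price sellers receive.
Demand in terms of ps becomes qd = 590 − 4(ps − 63) = 842 - 4ps. Setting this equal to supply: 842 - 4ps = -523 + 6.5ps, so ps = 130.
Buyers pay pb = 130 − 63 = 67; q' = -523 + 6.5·130 = 322.
Buyers' price falls by p* − pb = 106 − 67 = 39; sellers' price rises by ps − p* = 130 − 106 = 24.

Buyers gain $39 per unit; sellers gain $24 per unit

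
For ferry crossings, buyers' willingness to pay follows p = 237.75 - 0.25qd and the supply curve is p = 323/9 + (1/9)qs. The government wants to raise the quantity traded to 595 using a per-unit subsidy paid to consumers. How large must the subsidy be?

At q = 595, from the demand curve buyers pay pb = 237.75 − 0.25·595 = 89; from the supply curve sellers need ps = 323/9 + (1/9)·595 = 102.
The subsidy must fill the gap: s = ps − pb = 102 − 89 = 13.

Required subsidy s = 13 per unit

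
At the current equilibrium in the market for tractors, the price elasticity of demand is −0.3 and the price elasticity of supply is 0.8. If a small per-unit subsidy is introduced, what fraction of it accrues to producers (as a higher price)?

For a small subsidy around the equilibrium, the benefit split depends on the relative slopes, which at a point are proportional to the elasticities.
Buyer share = εs/(εs + |εd|) = 0.8/(0.8 + 0.3) = 8/11; seller share = |εd|/(εs + |εd|) = 3/11.
So producers capture 3/11 of the subsidy.

Producer share = 3/11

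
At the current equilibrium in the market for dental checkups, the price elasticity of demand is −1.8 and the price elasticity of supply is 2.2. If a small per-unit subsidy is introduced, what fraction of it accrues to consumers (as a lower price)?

For a small subsidy around the equilibrium, the benefit split depends on the relative slopes, which at a point are proportional to the elasticities.
Buyer share = εs/(εs + |εd|) = 2.2/(2.2 + 1.8) = 0.55; seller share = |εd|/(εs + |εd|) = 0.45.

Consumer share = 0.55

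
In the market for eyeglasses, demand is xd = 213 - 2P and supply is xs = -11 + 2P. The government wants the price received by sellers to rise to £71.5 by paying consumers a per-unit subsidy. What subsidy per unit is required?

At a seller price of 71.5, quantity supplied is -11 + 2·71.5 = 132.
Buyers absorb 132 only when they pay Pb with 213 − 2·Pb = 132, i.e. Pb = 40.5.
s = Ps − Pb = 71.5 − 40.5 = 31.

Required subsidy s = £31 per unit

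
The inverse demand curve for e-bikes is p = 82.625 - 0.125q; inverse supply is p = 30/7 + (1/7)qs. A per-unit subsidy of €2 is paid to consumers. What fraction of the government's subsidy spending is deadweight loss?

Pre-subsidy: 82.625 - 0.125q = 30/7 + (1/7)q gives q* = 4387/15 and p* = 691/15.
With the rebate, buyers effectively pay pb = ps − 2, where ps is the price sellers receive.
On the curves, pb = 82.625 - 0.125q and ps = 30/7 + (1/7)q; the wedge ps − pb = 2 gives 30/7 + (1/7)q − (82.625 - 0.125q) = 2, so q' = 4499/15.
Then pb = 82.625 − 0.125·(4499/15) = 677/15 and ps = 30/7 + (1/7)·(4499/15) = 707/15.
ΔCS = ½(4387/15 + 4499/15)(691/15 − 677/15) = 20734/75; ΔPS = ½(4387/15 + 4499/15)(707/15 − 691/15) = 23696/75.
Government spending = 2 × 4499/15 = 8998/15.
DWL = ½ × 2 × (4499/15 − 4387/15) = 112/15; fraction = (112/15) / (8998/15) = 56/4499.

DWL / government spending = 56/4499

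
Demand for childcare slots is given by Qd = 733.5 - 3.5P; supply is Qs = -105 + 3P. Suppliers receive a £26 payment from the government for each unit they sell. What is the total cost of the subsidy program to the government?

Pre-subsidy: 733.5 - 3.5P = -105 + 3P gives P* = 129, Q* = 282.
With the subsidy, sellers receive Ps = Pb + 26 for each unit, where Pb is the price buyers pay.
Supply in terms of Pb becomes Qs = -105 + 3(Pb + 26) = -27 + 3Pb. Setting this equal to demand: 733.5 - 3.5Pb = -27 + 3Pb, so Pb = 117.
Sellers receive Ps = 117 + 26 = 143; Q' = 733.5 − 3.5·117 = 324.
Government outlay = subsidy × quantity = 26 × 324 = 8424.

Government cost = £8424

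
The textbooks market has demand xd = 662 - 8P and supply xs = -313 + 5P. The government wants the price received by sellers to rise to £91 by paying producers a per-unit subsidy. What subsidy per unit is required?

Required subsidy s = £26 per unit

At a seller price of 91, quantity supplied is -313 + 5·91 = 142.
Buyers absorb 142 only when they pay Pb with 662 − 8·Pb = 142, i.e. Pb = 65.
s = Ps − Pb = 91 − 65 = 26.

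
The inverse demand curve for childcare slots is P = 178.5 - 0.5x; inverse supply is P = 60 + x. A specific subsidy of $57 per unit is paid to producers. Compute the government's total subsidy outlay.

Pre-subsidy: 178.5 - 0.5x = 60 + x gives x* = 79 and P* = 139.
With the subsidy, sellers receive Ps = Pb + 57 for each unit, where Pb is the price buyers pay.
On the curves, Pb = 178.5 - 0.5x and Ps = 60 + x; the wedge Ps − Pb = 57 gives 60 + x − (178.5 - 0.5x) = 57, so x' = 117.
Then Pb = 178.5 − 0.5·117 = 120 and Ps = 60 + 1·117 = 177.
Government outlay = subsidy × quantity = 57 × 117 = 6669.

Government cost = $6669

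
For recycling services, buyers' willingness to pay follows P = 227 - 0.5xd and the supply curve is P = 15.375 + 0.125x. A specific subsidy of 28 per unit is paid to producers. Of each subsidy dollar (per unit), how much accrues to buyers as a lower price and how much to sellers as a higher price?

Pre-subsidy: 227 - 0.5x = 15.375 + 0.125x gives x* = 338.6 and P* = 57.7.
With the subsidy, sellers receive Ps = Pb + 28 for each unit, where Pb is the price buyers pay.
On the curves, Pb = 227 - 0.5x and Ps = 15.375 + 0.125x; the wedge Ps − Pb = 28 gives 15.375 + 0.125x − (227 - 0.5x) = 28, so x' = 383.4.
Then Pb = 227 − 0.5·383.4 = 35.3 and Ps = 15.375 + 0.125·383.4 = 63.3.
Buyers' price falls by P* − Pb = 57.7 − 35.3 = 22.4; sellers' price rises by Ps − P* = 63.3 − 57.7 = 5.6.

Buyers gain 22.4 per unit; sellers gain 5.6 per unit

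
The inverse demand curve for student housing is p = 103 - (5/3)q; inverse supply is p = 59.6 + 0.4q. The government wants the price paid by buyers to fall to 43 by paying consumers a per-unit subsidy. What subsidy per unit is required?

Required subsidy s = 31 per unit

At a buyer price of 43, quantity demanded is 61.8 − 0.6·43 = 36.
Sellers supply 36 only when they receive ps = 59.6 + 0.4·36 = 74.
s = ps − pb = 74 − 43 = 31.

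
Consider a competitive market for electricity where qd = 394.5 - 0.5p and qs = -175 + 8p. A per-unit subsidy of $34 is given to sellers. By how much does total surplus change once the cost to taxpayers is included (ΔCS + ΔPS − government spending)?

Net change in total surplus = -$272

Pre-subsidy: 394.5 - 0.5p = -175 + 8p gives p* = 67, q* = 361.
With the subsidy, sellers receive ps = pb + 34 for each unit, where pb is the price buyers pay.
Supply in terms of pb becomes qs = -175 + 8(pb + 34) = 97 + 8pb. Setting this equal to demand: 394.5 - 0.5pb = 97 + 8pb, so pb = 35.
Sellers receive ps = 35 + 34 = 69; q' = 394.5 − 0.5·35 = 377.
ΔCS = ½(361 + 377)(67 − 35) = 11808; ΔPS = ½(361 + 377)(69 − 67) = 738.
Government spending = 34 × 377 = 12818.
Net change = 11808 + 738 − 12818 = -272. The loss equals the DWL triangle ½·34·16.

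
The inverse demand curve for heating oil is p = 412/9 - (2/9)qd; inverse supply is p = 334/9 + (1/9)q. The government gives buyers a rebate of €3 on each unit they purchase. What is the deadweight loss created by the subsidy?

Pre-subsidy: 412/9 - (2/9)q = 334/9 + (1/9)q gives q* = 26 and p* = 40.
With the rebate, buyers effectively pay pb = ps − 3, where ps is the price sellers receive.
On the curves, pb = 412/9 - (2/9)q and ps = 334/9 + (1/9)q; the wedge ps − pb = 3 gives 334/9 + (1/9)q − (412/9 - (2/9)q) = 3, so q' = 35.
Then pb = 412/9 − (2/9)·35 = 38 and ps = 334/9 + (1/9)·35 = 41.
The subsidy expands output by 35 − 26 = 9 past the efficient level; on those units the gap between marginal cost and willingness to pay runs from 0 up to 3.
DWL = ½ × 3 × 9 = 13.5.

Deadweight loss = €13.5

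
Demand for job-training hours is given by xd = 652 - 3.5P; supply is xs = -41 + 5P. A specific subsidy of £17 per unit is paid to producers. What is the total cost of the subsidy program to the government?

Government cost = £6828

Pre-subsidy: 652 - 3.5P = -41 + 5P gives P* = 1386/17, x* = 6233/17.
With the subsidy, sellers receive Ps = Pb + 17 for each unit, where Pb is the price buyers pay.
Supply in terms of Pb becomes xs = -41 + 5(Pb + 17) = 44 + 5Pb. Setting this equal to demand: 652 - 3.5Pb = 44 + 5Pb, so Pb = 1216/17.
Sellers receive Ps = 1216/17 + 17 = 1505/17; x' = 652 − 3.5·(1216/17) = 6828/17.
Government outlay = subsidy × quantity = 17 × 6828/17 = 6828.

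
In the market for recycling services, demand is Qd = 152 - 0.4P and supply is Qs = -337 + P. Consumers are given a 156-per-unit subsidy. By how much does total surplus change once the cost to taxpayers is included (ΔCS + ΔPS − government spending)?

Pre-subsidy: 152 - 0.4P = -337 + P gives P* = 2445/7, Q* = 86/7.
With the rebate, buyers effectively pay Pb = Ps − 156, where Ps is the price sellers receive.
Demand in terms of Ps becomes Qd = 152 − 0.4(Ps − 156) = 214.4 - 0.4Ps. Setting this equal to supply: 214.4 - 0.4Ps = -337 + Ps, so Ps = 2757/7.
Buyers pay Pb = 2757/7 − 156 = 1665/7; Q' = -337 + 1·(2757/7) = 398/7.
ΔCS = ½(86/7 + 398/7)(2445/7 − 1665/7) = 188760/49; ΔPS = ½(86/7 + 398/7)(2757/7 − 2445/7) = 75504/49.
Government spending = 156 × 398/7 = 62088/7.
Net change = 188760/49 + 75504/49 − 62088/7 = -24336/7. The loss equals the DWL triangle ½·156·312/7.

Net change in total surplus = -24336/7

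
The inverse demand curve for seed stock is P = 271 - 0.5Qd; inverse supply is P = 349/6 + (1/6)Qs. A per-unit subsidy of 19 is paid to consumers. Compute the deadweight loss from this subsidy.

Deadweight loss = 270.75

Pre-subsidy: 271 - 0.5Q = 349/6 + (1/6)Q gives Q* = 319.25 and P* = 111.375.
With the rebate, buyers effectively pay Pb = Ps − 19, where Ps is the price sellers receive.
On the curves, Pb = 271 - 0.5Q and Ps = 349/6 + (1/6)Q; the wedge Ps − Pb = 19 gives 349/6 + (1/6)Q − (271 - 0.5Q) = 19, so Q' = 347.75.
Then Pb = 271 − 0.5·347.75 = 97.125 and Ps = 349/6 + (1/6)·347.75 = 116.125.
The subsidy expands output by 347.75 − 319.25 = 28.5 past the efficient level; on those units the gap between marginal cost and willingness to pay runs from 0 up to 19.
DWL = ½ × 19 × 28.5 = 270.75.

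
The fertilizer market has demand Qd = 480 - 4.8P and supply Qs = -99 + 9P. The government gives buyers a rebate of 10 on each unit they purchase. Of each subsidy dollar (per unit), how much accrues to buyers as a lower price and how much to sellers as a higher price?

Buyers gain 150/23 per unit; sellers gain 80/23 per unit

Pre-subsidy: 480 - 4.8P = -99 + 9P gives P* = 965/23, Q* = 6408/23.
With the rebate, buyers effectively pay Pb = Ps − 10, where Ps is the price sellers receive.
Demand in terms of Ps becomes Qd = 480 − 4.8(Ps − 10) = 528 - 4.8Ps. Setting this equal to supply: 528 - 4.8Ps = -99 + 9Ps, so Ps = 1045/23.
Buyers pay Pb = 1045/23 − 10 = 815/23; Q' = -99 + 9·(1045/23) = 7128/23.
Buyers' price falls by P* − Pb = 965/23 − 815/23 = 150/23; sellers' price rises by Ps − P* = 1045/23 − 965/23 = 80/23.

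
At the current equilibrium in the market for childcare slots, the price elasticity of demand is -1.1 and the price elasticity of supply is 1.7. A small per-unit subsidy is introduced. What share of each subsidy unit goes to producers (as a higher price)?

Producer share = 11/28

For a small subsidy around the equilibrium, the benefit split depends on the relative slopes, which at a point are proportional to the elasticities.
Buyer share = εs/(εs + |εd|) = 1.7/(1.7 + 1.1) = 17/28; seller share = |εd|/(εs + |εd|) = 11/28.
So producers capture 11/28 of the subsidy.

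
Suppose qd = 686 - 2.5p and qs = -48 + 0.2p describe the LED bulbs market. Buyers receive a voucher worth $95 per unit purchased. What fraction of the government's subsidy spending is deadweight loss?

Pre-subsidy: 686 - 2.5p = -48 + 0.2p gives p* = 7340/27, q* = 172/27.
With the rebate, buyers effectively pay pb = ps − 95, where ps is the price sellers receive.
Demand in terms of ps becomes qd = 686 − 2.5(ps − 95) = 923.5 - 2.5ps. Setting this equal to supply: 923.5 - 2.5ps = -48 + 0.2ps, so ps = 9715/27.
Buyers pay pb = 9715/27 − 95 = 7150/27; q' = -48 + 0.2·(9715/27) = 647/27.
ΔCS = ½(172/27 + 647/27)(7340/27 − 7150/27) = 8645/81; ΔPS = ½(172/27 + 647/27)(9715/27 − 7340/27) = 216125/162.
Government spending = 95 × 647/27 = 61465/27.
DWL = ½ × 95 × (647/27 − 172/27) = 45125/54; fraction = (45125/54) / (61465/27) = 475/1294.

DWL / government spending = 475/1294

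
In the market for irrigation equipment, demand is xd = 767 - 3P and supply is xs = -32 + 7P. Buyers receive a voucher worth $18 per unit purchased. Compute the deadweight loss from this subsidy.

Pre-subsidy: 767 - 3P = -32 + 7P gives P* = 79.9, x* = 527.3.
With the rebate, buyers effectively pay Pb = Ps − 18, where Ps is the price sellers receive.
Demand in terms of Ps becomes xd = 767 − 3(Ps − 18) = 821 - 3Ps. Setting this equal to supply: 821 - 3Ps = -32 + 7Ps, so Ps = 85.3.
Buyers pay Pb = 85.3 − 18 = 67.3; x' = -32 + 7·85.3 = 565.1.
The subsidy expands output by 565.1 − 527.3 = 37.8 past the efficient level; on those units the gap between marginal cost and willingness to pay runs from 0 up to 18.
DWL = ½ × 18 × 37.8 = 340.2.

Deadweight loss = $340.2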